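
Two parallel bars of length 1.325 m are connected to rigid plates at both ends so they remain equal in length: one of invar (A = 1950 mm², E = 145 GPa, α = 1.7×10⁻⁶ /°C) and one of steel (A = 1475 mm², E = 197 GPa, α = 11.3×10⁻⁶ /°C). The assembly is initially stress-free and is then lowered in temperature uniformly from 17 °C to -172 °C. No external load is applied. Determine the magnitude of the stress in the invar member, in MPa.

σ ≈ 133 MPa (compressive)

The steel has the larger α, so on cooling it would change length more than the invar if both were free. The rigid plates force a common final length, so the steel is put into tension and the invar into compression, with equal and opposite forces P (no external load).
Compatibility of the two members (thermal + elastic change equal): (α₁ − α₂)ΔT = P·[1/(A₁E₁) + 1/(A₂E₂)].
|α₁ − α₂|·ΔT = 9.6×10⁻⁶ × 189 = 0.001814.
1/(A₁E₁) + 1/(A₂E₂) = 1/(1950×145×10³) + 1/(1475×197×10³) = 6.978×10⁻⁹ N⁻¹.
So P = 0.001814 / 6.978×10⁻⁹ = 260 kN.
σ_{invar} = P/A₁ = 260000/1950 = 133.3 MPa, compressive.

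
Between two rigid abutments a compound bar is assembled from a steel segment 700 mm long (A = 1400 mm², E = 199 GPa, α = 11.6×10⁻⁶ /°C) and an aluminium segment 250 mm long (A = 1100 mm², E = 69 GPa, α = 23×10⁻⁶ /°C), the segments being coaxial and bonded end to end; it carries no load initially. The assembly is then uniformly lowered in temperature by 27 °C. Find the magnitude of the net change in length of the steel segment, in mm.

If the supports were absent, the total length change would be Σ αᵢΔT Lᵢ = 11.6×10⁻⁶×27×700 + 23×10⁻⁶×27×250 = 0.3745 mm.
Since the ends are fixed, an axial force P builds up, equal in every segment, with P · Σ Lᵢ/(AᵢEᵢ) = δ_free.
The series flexibility is Σ Lᵢ/(AᵢEᵢ) = 700/(1400×199×10³) + 250/(1100×69×10³) = 5.806×10⁻⁶ mm/N.
Hence P = δ_free / Σ(L/AE) = 0.3745/5.806×10⁻⁶ = 64.5 kN (tensile).
For the steel segment, free thermal change = 11.6×10⁻⁶×27×700 = 0.2192 mm and elastic change from P = 64500×700/(1400×199×10³) = 0.1621 mm; these oppose, so the net change is 0.0572 mm (segment shortens).

|ΔL| ≈ 0.0572 mm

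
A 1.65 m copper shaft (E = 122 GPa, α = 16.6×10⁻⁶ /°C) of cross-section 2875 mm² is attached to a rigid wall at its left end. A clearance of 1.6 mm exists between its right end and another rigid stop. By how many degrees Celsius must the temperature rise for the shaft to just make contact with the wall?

The gap closes when αΔT L = 1.6 mm, since the shaft is still unstressed at that instant.
So ΔT = g/(αL) = 1.6/(16.6×10⁻⁶ × 1650) = 58.42 °C.

ΔT ≈ 58.4 °C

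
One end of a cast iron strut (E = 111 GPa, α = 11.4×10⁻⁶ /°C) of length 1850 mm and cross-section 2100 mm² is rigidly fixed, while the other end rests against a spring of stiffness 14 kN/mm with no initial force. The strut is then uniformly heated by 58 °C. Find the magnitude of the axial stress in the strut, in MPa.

σ ≈ 7.34 MPa (compressive)

Free thermal expansion: δ_free = αΔT L = 11.4×10⁻⁶ × 58 × 1850 = 1.223 mm.
Let P be the compressive force at the spring. The strut shortens elastically by PL/(AE) and the spring compresses by P/k; together these equal δ_free.
P [ L/(AE) + 1/k ] = δ_free → P [ 1850/(2100×111×10³) + 1/(14×10³) ] = 1.223.
P = 1.223 / 7.937×10⁻⁵ = 15410 N.
σ = P/A = 15410/2100 = 7.339 MPa.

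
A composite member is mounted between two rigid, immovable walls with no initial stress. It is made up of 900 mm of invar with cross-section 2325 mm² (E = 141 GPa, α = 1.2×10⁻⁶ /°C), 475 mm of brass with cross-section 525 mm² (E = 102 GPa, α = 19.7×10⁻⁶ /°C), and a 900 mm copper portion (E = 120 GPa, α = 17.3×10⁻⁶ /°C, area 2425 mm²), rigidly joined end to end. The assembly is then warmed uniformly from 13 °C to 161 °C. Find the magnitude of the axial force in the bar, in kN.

Free thermal expansion of the whole bar: Σ αᵢΔT Lᵢ = 1.2×10⁻⁶×148×900 + 19.7×10⁻⁶×148×475 + 17.3×10⁻⁶×148×900 = 3.849 mm.
The rigid supports impose zero overall length change; the single axial force P common to all segments must satisfy P Σ Lᵢ/(AᵢEᵢ) = δ_free.
The series flexibility is Σ Lᵢ/(AᵢEᵢ) = 900/(2325×141×10³) + 475/(525×102×10³) + 900/(2425×120×10³) = 1.471×10⁻⁵ mm/N.
P = 3.849 / 1.471×10⁻⁵ = 261700 N = 261.7 kN, compressive.

P ≈ 262 kN (compressive)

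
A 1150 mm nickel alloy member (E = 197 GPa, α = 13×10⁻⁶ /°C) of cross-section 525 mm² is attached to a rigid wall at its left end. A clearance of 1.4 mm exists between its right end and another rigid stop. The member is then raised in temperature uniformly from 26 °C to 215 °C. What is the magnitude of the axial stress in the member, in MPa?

σ ≈ 244 MPa (compressive)

Free thermal elongation = αΔT L = 13×10⁻⁶ × 189 × 1150 = 2.826 mm.
After closing the 1.4 mm clearance, 2.826 − 1.4 = 1.426 mm of expansion remains to be suppressed by the wall.
That suppressed elongation corresponds to σ = E·Δ/L = 197×10³ × 1.426/1150 = 244.2 MPa.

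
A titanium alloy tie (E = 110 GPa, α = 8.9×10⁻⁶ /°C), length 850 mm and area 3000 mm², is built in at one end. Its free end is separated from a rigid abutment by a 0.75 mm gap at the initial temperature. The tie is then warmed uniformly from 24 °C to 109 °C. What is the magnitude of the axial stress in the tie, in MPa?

Free thermal elongation = αΔT L = 8.9×10⁻⁶ × 85 × 850 = 0.643 mm.
This is smaller than the 0.75 mm clearance, so the tie expands freely without reaching the stop — the stress is zero.

σ ≈ 0 MPa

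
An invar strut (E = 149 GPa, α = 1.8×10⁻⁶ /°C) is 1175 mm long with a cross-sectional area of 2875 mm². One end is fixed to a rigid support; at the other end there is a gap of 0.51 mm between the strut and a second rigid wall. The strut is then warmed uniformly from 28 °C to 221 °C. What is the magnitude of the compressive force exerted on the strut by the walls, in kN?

P ≈ 0 kN

If the wall were absent the strut would grow by αΔT L = 1.8×10⁻⁶ × 193 × 1175 = 0.4082 mm.
This is smaller than the 0.51 mm clearance, so the strut expands freely without reaching the stop — the stress is zero.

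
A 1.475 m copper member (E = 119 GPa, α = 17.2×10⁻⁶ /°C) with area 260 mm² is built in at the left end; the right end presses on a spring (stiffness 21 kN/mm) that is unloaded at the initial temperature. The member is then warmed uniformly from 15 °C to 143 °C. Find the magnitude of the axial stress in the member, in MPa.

σ ≈ 131 MPa (compressive)

Free thermal expansion: δ_free = αΔT L = 17.2×10⁻⁶ × 128 × 1475 = 3.247 mm.
Let P be the compressive force at the spring. The member shortens elastically by PL/(AE) and the spring compresses by P/k; together these equal δ_free.
So P = δ_free / [L/(AE) + 1/k] = 3.247 / [ 1475/(260×119×10³) + 1/(21×10³) ].
P = 3.247 / 9.529×10⁻⁵ = 34080 N.
σ = P/A = 34080/260 = 131.1 MPa.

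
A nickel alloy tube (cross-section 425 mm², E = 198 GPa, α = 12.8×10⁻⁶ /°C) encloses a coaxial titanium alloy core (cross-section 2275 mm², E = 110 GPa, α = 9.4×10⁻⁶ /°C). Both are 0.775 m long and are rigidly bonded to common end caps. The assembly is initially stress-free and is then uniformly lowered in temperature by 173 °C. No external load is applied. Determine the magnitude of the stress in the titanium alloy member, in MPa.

Both members must finish at the same length. With the larger α, the nickel alloy tends to over-contract; the plates restrain it, putting the nickel alloy in tension and the titanium alloy in compression. With no external load the two internal forces are equal and opposite, magnitude P.
Setting the final lengths equal and cancelling L: (α₁ − α₂)ΔT = P/(A₁E₁) + P/(A₂E₂).
|α₁ − α₂|·ΔT = 3.4×10⁻⁶ × 173 = 0.0005882.
1/(A₁E₁) + 1/(A₂E₂) = 1/(425×198×10³) + 1/(2275×110×10³) = 1.588×10⁻⁸ N⁻¹.
So P = 0.0005882 / 1.588×10⁻⁸ = 37.04 kN.
σ_{titanium alloy} = P/A₂ = 37040/2275 = 16.28 MPa, compressive.

σ ≈ 16.3 MPa (compressive)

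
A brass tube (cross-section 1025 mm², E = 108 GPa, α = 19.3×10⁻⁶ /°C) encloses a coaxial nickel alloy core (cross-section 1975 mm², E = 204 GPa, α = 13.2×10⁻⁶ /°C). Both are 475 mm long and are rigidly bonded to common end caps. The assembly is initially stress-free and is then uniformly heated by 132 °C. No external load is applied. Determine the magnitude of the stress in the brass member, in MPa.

σ ≈ 68.2 MPa (compressive)

Equilibrium of a rigid end plate with no external load gives equal and opposite internal forces ±P in the two members. Since α_{brass} > α_{nickel alloy}, heating drives the brass into compression and the nickel alloy into tension.
Setting the final lengths equal and cancelling L: (α₁ − α₂)ΔT = P/(A₁E₁) + P/(A₂E₂).
|α₁ − α₂|·ΔT = 6.1×10⁻⁶ × 132 = 0.0008052.
1/(A₁E₁) + 1/(A₂E₂) = 1/(1025×108×10³) + 1/(1975×204×10³) = 1.152×10⁻⁸ N⁻¹.
P = 0.0008052 / 1.152×10⁻⁸ = 69920 N = 69.92 kN.
σ_{brass} = P/A₁ = 69920/1025 = 68.22 MPa, compressive.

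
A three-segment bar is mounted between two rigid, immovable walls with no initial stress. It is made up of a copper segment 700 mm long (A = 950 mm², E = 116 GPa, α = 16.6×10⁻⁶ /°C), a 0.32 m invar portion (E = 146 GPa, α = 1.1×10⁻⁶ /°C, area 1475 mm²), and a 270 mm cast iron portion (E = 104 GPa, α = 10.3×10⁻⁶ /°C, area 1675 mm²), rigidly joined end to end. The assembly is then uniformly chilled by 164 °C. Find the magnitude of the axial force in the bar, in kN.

If the supports were absent, the total length change would be Σ αᵢΔT Lᵢ = 16.6×10⁻⁶×164×700 + 1.1×10⁻⁶×164×320 + 10.3×10⁻⁶×164×270 = 2.419 mm.
The walls prevent any net length change, so an axial force P (same in every segment) develops. Compatibility: P · Σ Lᵢ/(AᵢEᵢ) = δ_free.
The series flexibility is Σ Lᵢ/(AᵢEᵢ) = 700/(950×116×10³) + 320/(1475×146×10³) + 270/(1675×104×10³) = 9.388×10⁻⁶ mm/N.
P = 2.419 / 9.388×10⁻⁶ = 257700 N = 257.7 kN, tensile.

P ≈ 258 kN (tensile)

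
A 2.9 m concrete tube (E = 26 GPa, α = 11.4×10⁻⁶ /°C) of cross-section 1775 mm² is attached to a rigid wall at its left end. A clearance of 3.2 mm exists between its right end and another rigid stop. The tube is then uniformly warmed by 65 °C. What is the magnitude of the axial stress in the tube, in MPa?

Free thermal elongation = αΔT L = 11.4×10⁻⁶ × 65 × 2900 = 2.149 mm.
Since δ_free = 2.15 mm is less than the 3.2 mm gap, the tube never touches the wall. No axial force develops.

σ ≈ 0 MPa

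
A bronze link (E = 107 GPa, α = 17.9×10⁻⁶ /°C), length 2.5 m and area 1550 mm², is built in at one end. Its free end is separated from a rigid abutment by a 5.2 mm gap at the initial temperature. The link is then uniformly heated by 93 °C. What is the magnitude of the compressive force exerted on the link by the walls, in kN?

If the wall were absent the link would grow by αΔT L = 17.9×10⁻⁶ × 93 × 2500 = 4.162 mm.
Since δ_free = 4.16 mm is less than the 5.2 mm gap, the link never touches the wall. No axial force develops.

P ≈ 0 kN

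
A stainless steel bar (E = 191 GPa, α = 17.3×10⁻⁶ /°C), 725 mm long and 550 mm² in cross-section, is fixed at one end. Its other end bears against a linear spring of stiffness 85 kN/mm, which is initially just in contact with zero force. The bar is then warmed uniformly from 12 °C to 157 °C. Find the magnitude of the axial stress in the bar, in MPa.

σ ≈ 177 MPa (compressive)

The unrestrained thermal change is αΔT L = 17.3×10⁻⁶ × 145 × 725 = 1.819 mm.
With a force P in the spring, the elastic change of the bar is PL/(AE) and that of the spring is P/k; compatibility requires their sum to equal δ_free.
P [ L/(AE) + 1/k ] = δ_free → P [ 725/(550×191×10³) + 1/(85×10³) ] = 1.819.
P = 1.819 / 1.867×10⁻⁵ = 97430 N.
σ = P/A = 97430/550 = 177.1 MPa.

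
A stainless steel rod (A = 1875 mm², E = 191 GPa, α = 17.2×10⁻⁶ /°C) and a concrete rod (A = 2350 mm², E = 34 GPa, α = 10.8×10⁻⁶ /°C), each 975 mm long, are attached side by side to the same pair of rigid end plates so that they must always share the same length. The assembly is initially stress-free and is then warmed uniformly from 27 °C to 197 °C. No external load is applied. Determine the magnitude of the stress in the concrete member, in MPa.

σ ≈ 30.2 MPa (tensile)

Both members must finish at the same length. With the larger α, the stainless steel tends to over-expand; the plates restrain it, putting the stainless steel in compression and the concrete in tension. With no external load the two internal forces are equal and opposite, magnitude P.
Setting the final lengths equal and cancelling L: (α₁ − α₂)ΔT = P/(A₁E₁) + P/(A₂E₂).
|α₁ − α₂|·ΔT = 6.4×10⁻⁶ × 170 = 0.001088.
1/(A₁E₁) + 1/(A₂E₂) = 1/(1875×191×10³) + 1/(2350×34×10³) = 1.531×10⁻⁸ N⁻¹.
So P = 0.001088 / 1.531×10⁻⁸ = 71.07 kN.
σ_{concrete} = P/A₂ = 71070/2350 = 30.24 MPa, tensile.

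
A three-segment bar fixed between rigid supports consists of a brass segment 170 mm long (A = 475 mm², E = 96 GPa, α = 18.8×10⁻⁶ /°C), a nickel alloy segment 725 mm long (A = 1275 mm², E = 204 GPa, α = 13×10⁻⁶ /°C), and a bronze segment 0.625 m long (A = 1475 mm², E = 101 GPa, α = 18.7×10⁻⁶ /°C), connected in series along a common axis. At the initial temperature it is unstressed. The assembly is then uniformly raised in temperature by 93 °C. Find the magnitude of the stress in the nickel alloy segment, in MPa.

With the walls removed the bar would change length by δ_free = Σ αᵢΔT Lᵢ = 18.8×10⁻⁶×93×170 + 13×10⁻⁶×93×725 + 18.7×10⁻⁶×93×625 = 2.261 mm.
The rigid supports impose zero overall length change; the single axial force P common to all segments must satisfy P Σ Lᵢ/(AᵢEᵢ) = δ_free.
The series flexibility is Σ Lᵢ/(AᵢEᵢ) = 170/(475×96×10³) + 725/(1275×204×10³) + 625/(1475×101×10³) = 1.071×10⁻⁵ mm/N.
So P = 2.261 / 1.071×10⁻⁵ = 211.1 kN, compressive.
σ_{nickel alloy} = P / A = 211100 / 1275 = 165.5 MPa.

σ ≈ 166 MPa (compressive)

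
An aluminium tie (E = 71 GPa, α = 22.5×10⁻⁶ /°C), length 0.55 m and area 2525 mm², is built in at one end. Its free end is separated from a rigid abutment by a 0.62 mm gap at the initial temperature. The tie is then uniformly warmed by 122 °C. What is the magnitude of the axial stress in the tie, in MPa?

Unrestrained expansion: δ_free = αΔT L = 22.5×10⁻⁶ × 122 × 550 = 1.51 mm.
This exceeds the 0.62 mm gap, so the wall pushes back. The portion of expansion that must be recovered elastically is δ_free − gap = 1.51 − 0.62 = 0.8897 mm.
That suppressed elongation corresponds to σ = E·Δ/L = 71×10³ × 0.8897/550 = 114.9 MPa.

σ ≈ 115 MPa (compressive)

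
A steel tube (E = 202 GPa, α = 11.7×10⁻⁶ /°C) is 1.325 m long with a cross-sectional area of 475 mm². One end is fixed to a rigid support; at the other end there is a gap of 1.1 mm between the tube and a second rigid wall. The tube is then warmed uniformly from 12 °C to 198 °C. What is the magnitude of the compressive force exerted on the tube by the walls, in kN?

P ≈ 129 kN

Free thermal elongation = αΔT L = 11.7×10⁻⁶ × 186 × 1325 = 2.883 mm.
The gap closes (δ_free > 1.1 mm) and the wall then resists a further 2.883 − 1.1 = 1.783 mm of expansion.
That suppressed elongation corresponds to σ = E·Δ/L = 202×10³ × 1.783/1325 = 271.9 MPa.
P = σA = 271.9 × 475 = 129.1 kN.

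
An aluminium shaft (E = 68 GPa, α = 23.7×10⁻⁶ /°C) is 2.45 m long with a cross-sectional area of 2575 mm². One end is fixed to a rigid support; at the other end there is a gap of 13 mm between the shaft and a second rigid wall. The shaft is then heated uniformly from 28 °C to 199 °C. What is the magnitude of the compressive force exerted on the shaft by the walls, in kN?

P ≈ 0 kN

Unrestrained expansion: δ_free = αΔT L = 23.7×10⁻⁶ × 171 × 2450 = 9.929 mm.
This is smaller than the 13 mm clearance, so the shaft expands freely without reaching the stop — the stress is zero.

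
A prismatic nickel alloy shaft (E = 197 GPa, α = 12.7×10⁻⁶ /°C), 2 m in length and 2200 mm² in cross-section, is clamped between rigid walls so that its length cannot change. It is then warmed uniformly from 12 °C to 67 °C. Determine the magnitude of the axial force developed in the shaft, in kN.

P ≈ 303 kN (compressive)

With zero net strain, σ = E·αΔT = 197 GPa × 12.7×10⁻⁶ × 55 = 137.6 MPa.
P = AEαΔT = 2200 × 197×10³ × 12.7×10⁻⁶ × 55 = 302.7 kN (compressive).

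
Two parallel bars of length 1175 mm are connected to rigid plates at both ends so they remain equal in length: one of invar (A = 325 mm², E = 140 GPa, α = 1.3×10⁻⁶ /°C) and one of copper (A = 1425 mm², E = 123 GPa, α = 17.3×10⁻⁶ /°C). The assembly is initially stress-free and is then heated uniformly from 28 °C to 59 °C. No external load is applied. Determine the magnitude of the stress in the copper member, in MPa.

σ ≈ 12.6 MPa (compressive)

Both members must finish at the same length. With the larger α, the copper tends to over-expand; the plates restrain it, putting the copper in compression and the invar in tension. With no external load the two internal forces are equal and opposite, magnitude P.
Equating the net (thermal + elastic) strains gives |α₁ − α₂|·ΔT = P·[1/(A₁E₁) + 1/(A₂E₂)].
|α₁ − α₂|·ΔT = 16×10⁻⁶ × 31 = 0.000496.
1/(A₁E₁) + 1/(A₂E₂) = 1/(325×140×10³) + 1/(1425×123×10³) = 2.768×10⁻⁸ N⁻¹.
P = 0.000496 / 2.768×10⁻⁸ = 17920 N = 17.92 kN.
σ_{copper} = P/A₂ = 17920/1425 = 12.57 MPa, compressive.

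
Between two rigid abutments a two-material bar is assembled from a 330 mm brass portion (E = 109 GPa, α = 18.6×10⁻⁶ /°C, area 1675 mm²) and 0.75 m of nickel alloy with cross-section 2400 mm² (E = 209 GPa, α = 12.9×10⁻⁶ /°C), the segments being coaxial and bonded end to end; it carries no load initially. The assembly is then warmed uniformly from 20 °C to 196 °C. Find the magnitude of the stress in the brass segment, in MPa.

σ ≈ 503 MPa (compressive)

If the supports were absent, the total length change would be Σ αᵢΔT Lᵢ = 18.6×10⁻⁶×176×330 + 12.9×10⁻⁶×176×750 = 2.783 mm.
The walls prevent any net length change, so an axial force P (same in every segment) develops. Compatibility: P · Σ Lᵢ/(AᵢEᵢ) = δ_free.
Σ Lᵢ/(AᵢEᵢ) = 330/(1675×109×10³) + 750/(2400×209×10³) = 3.303×10⁻⁶ mm/N.
P = 2.783 / 3.303×10⁻⁶ = 842700 N = 842.7 kN, compressive.
σ_{brass} = P / A = 842700 / 1675 = 503.1 MPa.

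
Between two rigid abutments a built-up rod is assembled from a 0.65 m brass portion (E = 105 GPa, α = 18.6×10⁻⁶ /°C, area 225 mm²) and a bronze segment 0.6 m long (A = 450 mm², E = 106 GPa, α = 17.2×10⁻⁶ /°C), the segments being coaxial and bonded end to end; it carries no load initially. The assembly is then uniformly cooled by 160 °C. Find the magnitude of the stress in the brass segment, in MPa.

With the walls removed the bar would change length by δ_free = Σ αᵢΔT Lᵢ = 18.6×10⁻⁶×160×650 + 17.2×10⁻⁶×160×600 = 3.586 mm.
The rigid supports impose zero overall length change; the single axial force P common to all segments must satisfy P Σ Lᵢ/(AᵢEᵢ) = δ_free.
Σ Lᵢ/(AᵢEᵢ) = 650/(225×105×10³) + 600/(450×106×10³) = 4.009×10⁻⁵ mm/N.
So P = 3.586 / 4.009×10⁻⁵ = 89.43 kN, tensile.
σ_{brass} = P / A = 89430 / 225 = 397.5 MPa.

σ ≈ 397 MPa (tensile)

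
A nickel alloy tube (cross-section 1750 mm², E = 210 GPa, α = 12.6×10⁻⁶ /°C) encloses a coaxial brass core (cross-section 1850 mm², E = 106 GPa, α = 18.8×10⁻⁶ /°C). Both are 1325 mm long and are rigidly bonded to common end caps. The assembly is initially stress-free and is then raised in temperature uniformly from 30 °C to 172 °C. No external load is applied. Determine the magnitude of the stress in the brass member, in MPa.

σ ≈ 60.9 MPa (compressive)

Both members must finish at the same length. With the larger α, the brass tends to over-expand; the plates restrain it, putting the brass in compression and the nickel alloy in tension. With no external load the two internal forces are equal and opposite, magnitude P.
Setting the final lengths equal and cancelling L: (α₁ − α₂)ΔT = P/(A₁E₁) + P/(A₂E₂).
|α₁ − α₂|·ΔT = 6.2×10⁻⁶ × 142 = 0.0008804.
1/(A₁E₁) + 1/(A₂E₂) = 1/(1750×210×10³) + 1/(1850×106×10³) = 7.821×10⁻⁹ N⁻¹.
P = 0.0008804 / 7.821×10⁻⁹ = 112600 N = 112.6 kN.
σ_{brass} = P/A₂ = 112600/1850 = 60.85 MPa, compressive.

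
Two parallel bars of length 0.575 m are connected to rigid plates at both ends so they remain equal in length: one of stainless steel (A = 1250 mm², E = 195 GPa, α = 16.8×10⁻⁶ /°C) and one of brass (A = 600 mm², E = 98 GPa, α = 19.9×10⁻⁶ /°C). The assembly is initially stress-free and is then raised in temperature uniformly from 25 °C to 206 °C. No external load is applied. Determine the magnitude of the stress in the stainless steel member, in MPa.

The brass has the larger α, so on heating it would change length more than the stainless steel if both were free. The rigid plates force a common final length, so the brass is put into compression and the stainless steel into tension, with equal and opposite forces P (no external load).
Equating the net (thermal + elastic) strains gives |α₁ − α₂|·ΔT = P·[1/(A₁E₁) + 1/(A₂E₂)].
|α₁ − α₂|·ΔT = 3.1×10⁻⁶ × 181 = 0.0005611.
1/(A₁E₁) + 1/(A₂E₂) = 1/(1250×195×10³) + 1/(600×98×10³) = 2.111×10⁻⁸ N⁻¹.
So P = 0.0005611 / 2.111×10⁻⁸ = 26.58 kN.
σ_{stainless steel} = P/A₁ = 26580/1250 = 21.26 MPa, tensile.

σ ≈ 21.3 MPa (tensile)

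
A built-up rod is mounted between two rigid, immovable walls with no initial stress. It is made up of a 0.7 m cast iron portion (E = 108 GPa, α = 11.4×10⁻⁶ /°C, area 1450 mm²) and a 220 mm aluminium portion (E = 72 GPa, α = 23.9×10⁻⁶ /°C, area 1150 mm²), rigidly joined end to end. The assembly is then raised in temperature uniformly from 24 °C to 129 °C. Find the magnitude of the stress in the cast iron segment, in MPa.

σ ≈ 135 MPa (compressive)

With the walls removed the bar would change length by δ_free = Σ αᵢΔT Lᵢ = 11.4×10⁻⁶×105×700 + 23.9×10⁻⁶×105×220 = 1.39 mm.
The rigid supports impose zero overall length change; the single axial force P common to all segments must satisfy P Σ Lᵢ/(AᵢEᵢ) = δ_free.
The series flexibility is Σ Lᵢ/(AᵢEᵢ) = 700/(1450×108×10³) + 220/(1150×72×10³) = 7.127×10⁻⁶ mm/N.
So P = 1.39 / 7.127×10⁻⁶ = 195 kN, compressive.
σ_{cast iron} = P / A = 195000 / 1450 = 134.5 MPa.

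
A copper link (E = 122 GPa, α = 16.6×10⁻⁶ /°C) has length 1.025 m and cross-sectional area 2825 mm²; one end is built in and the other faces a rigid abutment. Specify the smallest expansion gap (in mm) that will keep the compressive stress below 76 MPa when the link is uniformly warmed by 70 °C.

Free expansion if unrestrained: δ_free = αΔT L = 16.6×10⁻⁶ × 70 × 1025 = 1.191 mm.
A stress of 76 MPa corresponds to the wall pushing the link back by σL/E = 76×1025/(122×10³) = 0.6385 mm.
So the gap has to take up the difference, g_min = δ_free − σL/E = 1.191 − 0.6385 = 0.5525 mm.

g ≈ 0.553 mm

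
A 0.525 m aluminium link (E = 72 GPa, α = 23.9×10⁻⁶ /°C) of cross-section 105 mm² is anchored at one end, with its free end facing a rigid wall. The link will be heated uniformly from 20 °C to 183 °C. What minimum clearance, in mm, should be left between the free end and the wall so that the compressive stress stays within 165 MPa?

g ≈ 0.842 mm

Free expansion if unrestrained: δ_free = αΔT L = 23.9×10⁻⁶ × 163 × 525 = 2.045 mm.
At the allowable stress the elastic shortening the wall may impose is σL/E = 165 × 525 / (72×10³) = 1.203 mm.
So the gap has to take up the difference, g_min = δ_free − σL/E = 2.045 − 1.203 = 0.8421 mm.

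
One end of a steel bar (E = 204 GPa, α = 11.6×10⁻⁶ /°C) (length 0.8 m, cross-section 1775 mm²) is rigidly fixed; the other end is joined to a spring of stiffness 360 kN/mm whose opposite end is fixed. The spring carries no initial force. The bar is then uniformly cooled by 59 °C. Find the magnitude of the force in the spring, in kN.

If the spring were absent the bar would shorten by αΔT L = 11.6×10⁻⁶ × 59 × 800 = 0.5475 mm.
Let P be the tensile force in the spring. The bar extends elastically by PL/(AE) and the spring stretches by P/k; together these equal δ_free.
So P = δ_free / [L/(AE) + 1/k] = 0.5475 / [ 800/(1775×204×10³) + 1/(360×10³) ].
P = 0.5475 / 4.987×10⁻⁶ = 109800 N.

P ≈ 110 kN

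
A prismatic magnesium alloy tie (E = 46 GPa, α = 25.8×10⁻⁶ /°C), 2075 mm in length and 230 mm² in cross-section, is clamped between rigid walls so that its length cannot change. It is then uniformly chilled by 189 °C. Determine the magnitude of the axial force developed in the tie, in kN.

P ≈ 51.6 kN (tensile)

With zero net strain, σ = E·αΔT = 46 GPa × 25.8×10⁻⁶ × 189 = 224.3 MPa.
Axial force P = σA = 224.3 × 230 = 51590 N = 51.59 kN, tensile.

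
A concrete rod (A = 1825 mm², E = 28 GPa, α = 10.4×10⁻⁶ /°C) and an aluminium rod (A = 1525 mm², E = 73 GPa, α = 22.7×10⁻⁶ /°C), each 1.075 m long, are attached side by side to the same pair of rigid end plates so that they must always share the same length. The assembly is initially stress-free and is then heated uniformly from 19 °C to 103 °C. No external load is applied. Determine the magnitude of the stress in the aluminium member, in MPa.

σ ≈ 23.7 MPa (compressive)

Both members must finish at the same length. With the larger α, the aluminium tends to over-expand; the plates restrain it, putting the aluminium in compression and the concrete in tension. With no external load the two internal forces are equal and opposite, magnitude P.
Equating the net (thermal + elastic) strains gives |α₁ − α₂|·ΔT = P·[1/(A₁E₁) + 1/(A₂E₂)].
|α₁ − α₂|·ΔT = 12.3×10⁻⁶ × 84 = 0.001033.
1/(A₁E₁) + 1/(A₂E₂) = 1/(1825×28×10³) + 1/(1525×73×10³) = 2.855×10⁻⁸ N⁻¹.
So P = 0.001033 / 2.855×10⁻⁸ = 36.19 kN.
σ_{aluminium} = P/A₂ = 36190/1525 = 23.73 MPa, compressive.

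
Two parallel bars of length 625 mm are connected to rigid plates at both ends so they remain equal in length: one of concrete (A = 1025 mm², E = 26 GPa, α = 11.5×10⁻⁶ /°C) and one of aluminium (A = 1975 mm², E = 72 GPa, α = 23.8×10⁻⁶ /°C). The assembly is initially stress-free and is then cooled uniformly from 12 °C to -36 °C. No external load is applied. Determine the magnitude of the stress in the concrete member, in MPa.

σ ≈ 12.9 MPa (compressive)

The aluminium has the larger α, so on cooling it would change length more than the concrete if both were free. The rigid plates force a common final length, so the aluminium is put into tension and the concrete into compression, with equal and opposite forces P (no external load).
Compatibility of the two members (thermal + elastic change equal): (α₁ − α₂)ΔT = P·[1/(A₁E₁) + 1/(A₂E₂)].
|α₁ − α₂|·ΔT = 12.3×10⁻⁶ × 48 = 0.0005904.
1/(A₁E₁) + 1/(A₂E₂) = 1/(1025×26×10³) + 1/(1975×72×10³) = 4.456×10⁻⁸ N⁻¹.
P = 0.0005904 / 4.456×10⁻⁸ = 13250 N = 13.25 kN.
σ_{concrete} = P/A₁ = 13250/1025 = 12.93 MPa, compressive.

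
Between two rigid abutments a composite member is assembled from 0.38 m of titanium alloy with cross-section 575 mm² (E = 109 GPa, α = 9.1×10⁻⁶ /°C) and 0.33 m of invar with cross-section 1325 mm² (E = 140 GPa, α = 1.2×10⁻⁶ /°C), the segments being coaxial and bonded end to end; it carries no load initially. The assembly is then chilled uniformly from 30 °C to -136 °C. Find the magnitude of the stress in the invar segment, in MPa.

Free thermal contraction of the whole bar: Σ αᵢΔT Lᵢ = 9.1×10⁻⁶×166×380 + 1.2×10⁻⁶×166×330 = 0.6398 mm.
Since the ends are fixed, an axial force P builds up, equal in every segment, with P · Σ Lᵢ/(AᵢEᵢ) = δ_free.
Σ Lᵢ/(AᵢEᵢ) = 380/(575×109×10³) + 330/(1325×140×10³) = 7.842×10⁻⁶ mm/N.
P = 0.6398 / 7.842×10⁻⁶ = 81580 N = 81.58 kN, tensile.
σ_{invar} = P / A = 81580 / 1325 = 61.57 MPa.

σ ≈ 61.6 MPa (tensile)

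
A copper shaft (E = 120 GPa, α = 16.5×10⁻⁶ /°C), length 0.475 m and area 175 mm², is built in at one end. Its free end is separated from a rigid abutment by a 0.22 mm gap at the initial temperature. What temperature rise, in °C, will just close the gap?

ΔT ≈ 28.1 °C

The gap closes when αΔT L = 0.22 mm, since the shaft is still unstressed at that instant.
ΔT = 0.22 / (16.5×10⁻⁶ × 475) = 28.07 °C.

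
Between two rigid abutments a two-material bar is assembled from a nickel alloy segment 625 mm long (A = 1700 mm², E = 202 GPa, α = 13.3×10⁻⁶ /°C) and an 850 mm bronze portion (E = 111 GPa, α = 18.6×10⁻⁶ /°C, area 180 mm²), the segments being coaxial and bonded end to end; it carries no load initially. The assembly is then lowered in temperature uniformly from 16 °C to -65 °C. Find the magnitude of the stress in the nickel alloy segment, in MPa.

Free thermal contraction of the whole bar: Σ αᵢΔT Lᵢ = 13.3×10⁻⁶×81×625 + 18.6×10⁻⁶×81×850 = 1.954 mm.
The rigid supports impose zero overall length change; the single axial force P common to all segments must satisfy P Σ Lᵢ/(AᵢEᵢ) = δ_free.
Σ Lᵢ/(AᵢEᵢ) = 625/(1700×202×10³) + 850/(180×111×10³) = 4.436×10⁻⁵ mm/N.
P = 1.954 / 4.436×10⁻⁵ = 44040 N = 44.04 kN, tensile.
σ_{nickel alloy} = P / A = 44040 / 1700 = 25.91 MPa.

σ ≈ 25.9 MPa (tensile)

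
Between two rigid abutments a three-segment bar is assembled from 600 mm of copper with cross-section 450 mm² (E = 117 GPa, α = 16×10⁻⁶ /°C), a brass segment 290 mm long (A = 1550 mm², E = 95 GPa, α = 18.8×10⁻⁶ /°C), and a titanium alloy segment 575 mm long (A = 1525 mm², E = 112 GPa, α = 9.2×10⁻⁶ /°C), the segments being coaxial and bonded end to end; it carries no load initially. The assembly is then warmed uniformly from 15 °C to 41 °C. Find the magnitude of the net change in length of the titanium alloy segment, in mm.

If the supports were absent, the total length change would be Σ αᵢΔT Lᵢ = 16×10⁻⁶×26×600 + 18.8×10⁻⁶×26×290 + 9.2×10⁻⁶×26×575 = 0.5289 mm.
The walls prevent any net length change, so an axial force P (same in every segment) develops. Compatibility: P · Σ Lᵢ/(AᵢEᵢ) = δ_free.
The series flexibility is Σ Lᵢ/(AᵢEᵢ) = 600/(450×117×10³) + 290/(1550×95×10³) + 575/(1525×112×10³) = 1.673×10⁻⁵ mm/N.
So P = 0.5289 / 1.673×10⁻⁵ = 31.61 kN, compressive.
For the titanium alloy segment, free thermal change = 9.2×10⁻⁶×26×575 = 0.1375 mm and elastic change from P = 31610×575/(1525×112×10³) = 0.1064 mm; these oppose, so the net change is 0.0311 mm (segment lengthens).

|ΔL| ≈ 0.0311 mm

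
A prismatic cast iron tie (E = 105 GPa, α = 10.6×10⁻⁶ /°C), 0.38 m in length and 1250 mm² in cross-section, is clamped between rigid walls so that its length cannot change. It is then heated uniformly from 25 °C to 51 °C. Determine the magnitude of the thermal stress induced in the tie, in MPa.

σ ≈ 28.9 MPa (compressive)

Because both ends are immovable the net strain is zero, and the suppressed thermal strain is αΔT = 10.6×10⁻⁶ × 26 = 275.6×10⁻⁶.
Hence σ = E·αΔT = 105×10³ × 275.6×10⁻⁶ = 28.94 MPa, compressive.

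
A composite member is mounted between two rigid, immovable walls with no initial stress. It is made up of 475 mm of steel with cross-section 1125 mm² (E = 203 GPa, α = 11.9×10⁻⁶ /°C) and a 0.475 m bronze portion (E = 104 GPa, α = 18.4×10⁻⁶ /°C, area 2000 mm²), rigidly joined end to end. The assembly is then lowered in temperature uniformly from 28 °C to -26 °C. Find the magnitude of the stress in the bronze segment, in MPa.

If the supports were absent, the total length change would be Σ αᵢΔT Lᵢ = 11.9×10⁻⁶×54×475 + 18.4×10⁻⁶×54×475 = 0.7772 mm.
The rigid supports impose zero overall length change; the single axial force P common to all segments must satisfy P Σ Lᵢ/(AᵢEᵢ) = δ_free.
Σ Lᵢ/(AᵢEᵢ) = 475/(1125×203×10³) + 475/(2000×104×10³) = 4.364×10⁻⁶ mm/N.
So P = 0.7772 / 4.364×10⁻⁶ = 178.1 kN, tensile.
σ_{bronze} = P / A = 178100 / 2000 = 89.06 MPa.

σ ≈ 89.1 MPa (tensile)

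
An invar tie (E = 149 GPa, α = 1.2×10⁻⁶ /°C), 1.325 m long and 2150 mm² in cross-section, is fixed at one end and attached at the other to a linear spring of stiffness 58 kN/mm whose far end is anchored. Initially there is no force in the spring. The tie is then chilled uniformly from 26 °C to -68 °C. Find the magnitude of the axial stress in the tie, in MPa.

If the spring were absent the tie would shorten by αΔT L = 1.2×10⁻⁶ × 94 × 1325 = 0.1495 mm.
Let P be the tensile force in the spring. The tie extends elastically by PL/(AE) and the spring stretches by P/k; together these equal δ_free.
So P = δ_free / [L/(AE) + 1/k] = 0.1495 / [ 1325/(2150×149×10³) + 1/(58×10³) ].
P = 0.1495 / 2.138×10⁻⁵ = 6991 N.
σ = P/A = 6991/2150 = 3.252 MPa.

σ ≈ 3.25 MPa (tensile)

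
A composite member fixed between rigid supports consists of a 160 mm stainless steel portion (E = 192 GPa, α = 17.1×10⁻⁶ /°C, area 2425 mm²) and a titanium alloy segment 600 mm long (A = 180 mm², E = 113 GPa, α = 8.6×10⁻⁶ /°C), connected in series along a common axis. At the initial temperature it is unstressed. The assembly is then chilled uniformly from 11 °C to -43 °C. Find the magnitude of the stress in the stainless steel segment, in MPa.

σ ≈ 5.89 MPa (tensile)

Free thermal contraction of the whole bar: Σ αᵢΔT Lᵢ = 17.1×10⁻⁶×54×160 + 8.6×10⁻⁶×54×600 = 0.4264 mm.
The walls prevent any net length change, so an axial force P (same in every segment) develops. Compatibility: P · Σ Lᵢ/(AᵢEᵢ) = δ_free.
The series flexibility is Σ Lᵢ/(AᵢEᵢ) = 160/(2425×192×10³) + 600/(180×113×10³) = 2.984×10⁻⁵ mm/N.
P = 0.4264 / 2.984×10⁻⁵ = 14290 N = 14.29 kN, tensile.
σ_{stainless steel} = P / A = 14290 / 2425 = 5.892 MPa.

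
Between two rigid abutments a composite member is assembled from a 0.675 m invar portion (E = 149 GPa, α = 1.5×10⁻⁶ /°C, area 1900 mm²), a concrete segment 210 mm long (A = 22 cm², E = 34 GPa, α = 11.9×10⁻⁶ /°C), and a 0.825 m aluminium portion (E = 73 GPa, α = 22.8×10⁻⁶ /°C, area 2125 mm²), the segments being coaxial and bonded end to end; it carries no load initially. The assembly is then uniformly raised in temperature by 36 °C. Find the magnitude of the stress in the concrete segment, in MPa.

With the walls removed the bar would change length by δ_free = Σ αᵢΔT Lᵢ = 1.5×10⁻⁶×36×675 + 11.9×10⁻⁶×36×210 + 22.8×10⁻⁶×36×825 = 0.8036 mm.
The rigid supports impose zero overall length change; the single axial force P common to all segments must satisfy P Σ Lᵢ/(AᵢEᵢ) = δ_free.
Σ Lᵢ/(AᵢEᵢ) = 675/(1900×149×10³) + 210/(2200×34×10³) + 825/(2125×73×10³) = 1.051×10⁻⁵ mm/N.
Hence P = δ_free / Σ(L/AE) = 0.8036/1.051×10⁻⁵ = 76.46 kN (compressive).
σ_{concrete} = P / A = 76460 / 2200 = 34.75 MPa.

σ ≈ 34.8 MPa (compressive)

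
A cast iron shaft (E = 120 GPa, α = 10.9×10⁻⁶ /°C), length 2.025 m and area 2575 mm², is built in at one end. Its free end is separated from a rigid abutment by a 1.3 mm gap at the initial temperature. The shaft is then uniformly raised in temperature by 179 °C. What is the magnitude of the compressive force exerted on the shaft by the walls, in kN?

P ≈ 405 kN

Unrestrained expansion: δ_free = αΔT L = 10.9×10⁻⁶ × 179 × 2025 = 3.951 mm.
After closing the 1.3 mm clearance, 3.951 − 1.3 = 2.651 mm of expansion remains to be suppressed by the wall.
So σ = E(δ_free − g)/L = 120×10³ × 2.651/2025 = 157.1 MPa.
P = σA = 157.1 × 2575 = 404.5 kN.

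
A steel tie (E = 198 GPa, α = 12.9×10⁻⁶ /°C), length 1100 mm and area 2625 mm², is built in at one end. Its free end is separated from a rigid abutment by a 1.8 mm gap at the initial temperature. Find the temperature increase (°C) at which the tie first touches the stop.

The gap closes when αΔT L = 1.8 mm, since the tie is still unstressed at that instant.
ΔT = 1.8 / (12.9×10⁻⁶ × 1100) = 126.8 °C.

ΔT ≈ 127 °C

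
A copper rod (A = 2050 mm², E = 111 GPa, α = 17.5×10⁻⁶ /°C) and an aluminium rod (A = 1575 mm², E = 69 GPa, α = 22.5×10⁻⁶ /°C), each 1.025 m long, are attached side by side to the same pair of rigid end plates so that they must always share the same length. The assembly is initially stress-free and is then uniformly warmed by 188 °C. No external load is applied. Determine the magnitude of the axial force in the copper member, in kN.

P ≈ 69.1 kN (tensile in the copper)

The aluminium has the larger α, so on heating it would change length more than the copper if both were free. The rigid plates force a common final length, so the aluminium is put into compression and the copper into tension, with equal and opposite forces P (no external load).
Equating the net (thermal + elastic) strains gives |α₁ − α₂|·ΔT = P·[1/(A₁E₁) + 1/(A₂E₂)].
|α₁ − α₂|·ΔT = 5×10⁻⁶ × 188 = 0.00094.
1/(A₁E₁) + 1/(A₂E₂) = 1/(2050×111×10³) + 1/(1575×69×10³) = 1.36×10⁻⁸ N⁻¹.
So P = 0.00094 / 1.36×10⁻⁸ = 69.14 kN.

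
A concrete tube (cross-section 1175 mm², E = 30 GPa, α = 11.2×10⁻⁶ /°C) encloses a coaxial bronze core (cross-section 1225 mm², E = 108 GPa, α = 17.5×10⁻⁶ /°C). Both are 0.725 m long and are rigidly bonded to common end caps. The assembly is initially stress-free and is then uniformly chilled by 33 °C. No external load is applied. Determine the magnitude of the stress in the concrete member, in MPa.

σ ≈ 4.92 MPa (compressive)

Equilibrium of a rigid end plate with no external load gives equal and opposite internal forces ±P in the two members. Since α_{bronze} > α_{concrete}, cooling drives the bronze into tension and the concrete into compression.
Equating the net (thermal + elastic) strains gives |α₁ − α₂|·ΔT = P·[1/(A₁E₁) + 1/(A₂E₂)].
|α₁ − α₂|·ΔT = 6.3×10⁻⁶ × 33 = 0.0002079.
1/(A₁E₁) + 1/(A₂E₂) = 1/(1175×30×10³) + 1/(1225×108×10³) = 3.593×10⁻⁸ N⁻¹.
So P = 0.0002079 / 3.593×10⁻⁸ = 5.787 kN.
σ_{concrete} = P/A₁ = 5787/1175 = 4.925 MPa, compressive.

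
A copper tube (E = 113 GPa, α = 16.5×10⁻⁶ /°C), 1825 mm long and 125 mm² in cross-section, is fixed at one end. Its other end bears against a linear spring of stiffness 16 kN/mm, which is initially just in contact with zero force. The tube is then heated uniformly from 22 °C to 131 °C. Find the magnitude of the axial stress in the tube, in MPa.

If the spring were absent the tube would lengthen by αΔT L = 16.5×10⁻⁶ × 109 × 1825 = 3.282 mm.
With a force P in the spring, the elastic change of the tube is PL/(AE) and that of the spring is P/k; compatibility requires their sum to equal δ_free.
P [ L/(AE) + 1/k ] = δ_free → P [ 1825/(125×113×10³) + 1/(16×10³) ] = 3.282.
P = 3.282 / 0.0001917 = 17120 N.
σ = P/A = 17120/125 = 137 MPa.

σ ≈ 137 MPa (compressive)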